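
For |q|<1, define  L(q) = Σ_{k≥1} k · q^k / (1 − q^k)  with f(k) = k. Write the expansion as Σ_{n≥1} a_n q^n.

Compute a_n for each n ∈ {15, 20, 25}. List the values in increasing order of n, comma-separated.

[q^15] f(15)=15,f(5)=5,f(3)=3,f(1)=1 ⇒ 24
[q^20] f(20)=20,f(10)=10,f(5)=5,f(4)=4,f(2)=2,f(1)=1 ⇒ 42
q^25  k|25↦f(k): 25:25 5:5 1:1  a_25=31

24, 42, 31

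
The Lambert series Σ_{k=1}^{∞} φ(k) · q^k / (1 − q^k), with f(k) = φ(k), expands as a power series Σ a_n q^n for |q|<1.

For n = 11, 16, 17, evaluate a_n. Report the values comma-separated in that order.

[q^11] φ(1)=1,φ(11)=10 ⇒ 11
n=16: 1·16 2·8 4·4 8·2 16·1  φ→[1+1+2+4+8]=16
q^17  k|17↦φ(k): 17:16 1:1  a_17=17

11, 16, 17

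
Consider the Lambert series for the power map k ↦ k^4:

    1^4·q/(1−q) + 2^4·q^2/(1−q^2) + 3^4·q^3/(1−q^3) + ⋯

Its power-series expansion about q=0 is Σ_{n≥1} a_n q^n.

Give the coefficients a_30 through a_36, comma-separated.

872644, 923522, 1118481, 1200644, 1419874, 1503652, 1813539

q^30  k|30↦f(k): 30:810000 15:50625 10:10000 6:1296 5:625 3:81 2:16 1:1  a_30=872644
n=31: 31·1 1·31  f→[923521+1]=923522
n=32: 32·1 16·2 8·4 4·8 2·16 1·32  f→[1048576+65536+4096+256+16+1]=1118481
q^33  k|33↦f(k): 33:1185921 11:14641 3:81 1:1  a_33=1200644
[q^34] f(34)=1336336,f(17)=83521,f(2)=16,f(1)=1 ⇒ 1419874
n=35: 1·35 5·7 7·5 35·1  f→[1+625+2401+1500625]=1503652
[q^36] f(36)=1679616,f(18)=104976,f(12)=20736,f(9)=6561,f(6)=1296,f(4)=256,f(3)=81,f(2)=16,f(1)=1 ⇒ 1813539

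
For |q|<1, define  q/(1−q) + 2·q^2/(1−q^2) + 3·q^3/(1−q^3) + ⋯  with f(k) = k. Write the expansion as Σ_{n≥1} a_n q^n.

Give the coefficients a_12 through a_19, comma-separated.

28, 14, 24, 24, 31, 18, 39, 20

d|12:{1,2,3,4,6,12}  Σf=1+2+3+4+6+12=28
n=13: 1·13 13·1  f→[1+13]=14
d|14:{1,2,7,14}  Σf=1+2+7+14=24
q^15  k|15↦f(k): 15:15 5:5 3:3 1:1  a_15=24
[q^16] f(16)=16,f(8)=8,f(4)=4,f(2)=2,f(1)=1 ⇒ 31
d|17:{17,1}  Σf=17+1=18
d|18:{1,2,3,6,9,18}  Σf=1+2+3+6+9+18=39
n=19: 1·19 19·1  f→[1+19]=20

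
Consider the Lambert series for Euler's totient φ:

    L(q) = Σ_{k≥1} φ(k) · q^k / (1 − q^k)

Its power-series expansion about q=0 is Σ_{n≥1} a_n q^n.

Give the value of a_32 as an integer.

d|32:{32,16,8,4,2,1}  Σφ=16+8+4+2+1+1=32

a_32 = 32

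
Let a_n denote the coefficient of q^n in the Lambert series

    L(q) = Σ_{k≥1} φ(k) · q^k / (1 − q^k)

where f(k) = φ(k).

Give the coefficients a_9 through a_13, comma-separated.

q^9  k|9↦φ(k): 9:6 3:2 1:1  a_9=9
q^10  k|10↦φ(k): 1:1 2:1 5:4 10:4  a_10=10
q^11  k|11↦φ(k): 11:10 1:1  a_11=11
n=12: 1·12 2·6 3·4 4·3 6·2 12·1  φ→[1+1+2+2+2+4]=12
[q^13] φ(1)=1,φ(13)=12 ⇒ 13

9, 10, 11, 12, 13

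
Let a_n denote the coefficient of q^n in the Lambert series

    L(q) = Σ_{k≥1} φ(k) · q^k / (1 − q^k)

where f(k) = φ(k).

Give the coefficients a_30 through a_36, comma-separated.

q^30  k|30↦φ(k): 1:1 2:1 3:2 5:4 6:2 10:4 15:8 30:8  a_30=30
n=31: 1·31 31·1  φ→[1+30]=31
d|32:{32,16,8,4,2,1}  Σφ=16+8+4+2+1+1=32
q^33  k|33↦φ(k): 33:20 11:10 3:2 1:1  a_33=33
[q^34] φ(34)=16,φ(17)=16,φ(2)=1,φ(1)=1 ⇒ 34
n=35: 35·1 7·5 5·7 1·35  φ→[24+6+4+1]=35
d|36:{36,18,12,9,6,4,3,2,1}  Σφ=12+6+4+6+2+2+2+1+1=36

30, 31, 32, 33, 34, 35, 36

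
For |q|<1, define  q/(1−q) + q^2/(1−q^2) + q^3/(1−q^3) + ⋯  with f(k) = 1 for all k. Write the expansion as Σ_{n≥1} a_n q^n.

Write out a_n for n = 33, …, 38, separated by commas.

n=33: 33·1 11·3 3·11 1·33  f→[1+1+1+1]=4
n=34: 34·1 17·2 2·17 1·34  f→[1+1+1+1]=4
q^35  k|35↦f(k): 35:1 7:1 5:1 1:1  a_35=4
q^36  k|36↦f(k): 36:1 18:1 12:1 9:1 6:1 4:1 3:1 2:1 1:1  a_36=9
[q^37] f(37)=1,f(1)=1 ⇒ 2
d|38:{38,19,2,1}  Σf=1+1+1+1=4

4, 4, 4, 9, 2, 4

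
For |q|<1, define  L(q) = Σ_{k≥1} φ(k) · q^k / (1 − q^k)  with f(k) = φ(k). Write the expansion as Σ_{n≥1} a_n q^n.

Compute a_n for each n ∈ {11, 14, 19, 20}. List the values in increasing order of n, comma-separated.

d|11:{1,11}  Σφ=1+10=11
d|14:{1,2,7,14}  Σφ=1+1+6+6=14
d|19:{19,1}  Σφ=18+1=19
d|20:{1,2,4,5,10,20}  Σφ=1+1+2+4+4+8=20

11, 14, 19, 20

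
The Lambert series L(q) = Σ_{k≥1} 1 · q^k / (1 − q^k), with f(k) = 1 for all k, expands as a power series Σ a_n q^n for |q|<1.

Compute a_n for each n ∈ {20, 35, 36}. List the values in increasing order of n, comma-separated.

n=20: 1·20 2·10 4·5 5·4 10·2 20·1  f→[1+1+1+1+1+1]=6
[q^35] f(1)=1,f(5)=1,f(7)=1,f(35)=1 ⇒ 4
d|36:{1,2,3,4,6,9,12,18,36}  Σf=1+1+1+1+1+1+1+1+1=9

6, 4, 9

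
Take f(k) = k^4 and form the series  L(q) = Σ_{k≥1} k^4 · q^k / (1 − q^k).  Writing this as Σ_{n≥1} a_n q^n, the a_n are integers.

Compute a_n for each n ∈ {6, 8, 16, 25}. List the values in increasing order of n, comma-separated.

q^6  k|6↦f(k): 6:1296 3:81 2:16 1:1  a_6=1394
n=8: 8·1 4·2 2·4 1·8  f→[4096+256+16+1]=4369
q^16  k|16↦f(k): 1:1 2:16 4:256 8:4096 16:65536  a_16=69905
d|25:{1,5,25}  Σf=1+625+390625=391251

1394, 4369, 69905, 391251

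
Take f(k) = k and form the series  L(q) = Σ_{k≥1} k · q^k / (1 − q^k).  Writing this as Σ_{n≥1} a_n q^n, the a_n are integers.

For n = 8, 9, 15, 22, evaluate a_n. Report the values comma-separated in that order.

15, 13, 24, 36

n=8: 1·8 2·4 4·2 8·1  f→[1+2+4+8]=15
q^9  k|9↦f(k): 1:1 3:3 9:9  a_9=13
n=15: 15·1 5·3 3·5 1·15  f→[15+5+3+1]=24
d|22:{22,11,2,1}  Σf=22+11+2+1=36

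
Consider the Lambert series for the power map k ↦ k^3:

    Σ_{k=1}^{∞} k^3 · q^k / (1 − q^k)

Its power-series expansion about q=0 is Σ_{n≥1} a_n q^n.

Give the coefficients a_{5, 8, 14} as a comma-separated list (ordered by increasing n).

d|5:{5,1}  Σf=125+1=126
n=8: 8·1 4·2 2·4 1·8  f→[512+64+8+1]=585
d|14:{1,2,7,14}  Σf=1+8+343+2744=3096

126, 585, 3096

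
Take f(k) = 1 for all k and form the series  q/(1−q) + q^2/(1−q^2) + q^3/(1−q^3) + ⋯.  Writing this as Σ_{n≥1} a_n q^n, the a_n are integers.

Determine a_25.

n=25: 1·25 5·5 25·1  f→[1+1+1]=3

a_25 = 3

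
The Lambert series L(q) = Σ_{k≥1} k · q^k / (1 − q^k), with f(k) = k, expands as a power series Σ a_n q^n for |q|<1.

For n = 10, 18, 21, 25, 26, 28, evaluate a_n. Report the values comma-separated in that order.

18, 39, 32, 31, 42, 56

d|10:{10,5,2,1}  Σf=10+5+2+1=18
n=18: 1·18 2·9 3·6 6·3 9·2 18·1  f→[1+2+3+6+9+18]=39
d|21:{1,3,7,21}  Σf=1+3+7+21=32
d|25:{25,5,1}  Σf=25+5+1=31
q^26  k|26↦f(k): 1:1 2:2 13:13 26:26  a_26=42
n=28: 1·28 2·14 4·7 7·4 14·2 28·1  f→[1+2+4+7+14+28]=56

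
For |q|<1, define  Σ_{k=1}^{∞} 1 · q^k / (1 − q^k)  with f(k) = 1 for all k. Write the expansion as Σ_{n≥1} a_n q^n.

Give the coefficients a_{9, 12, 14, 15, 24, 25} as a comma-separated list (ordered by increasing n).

[q^9] f(9)=1,f(3)=1,f(1)=1 ⇒ 3
d|12:{12,6,4,3,2,1}  Σf=1+1+1+1+1+1=6
[q^14] f(14)=1,f(7)=1,f(2)=1,f(1)=1 ⇒ 4
[q^15] f(15)=1,f(5)=1,f(3)=1,f(1)=1 ⇒ 4
n=24: 1·24 2·12 3·8 4·6 6·4 8·3 12·2 24·1  f→[1+1+1+1+1+1+1+1]=8
[q^25] f(1)=1,f(5)=1,f(25)=1 ⇒ 3

3, 6, 4, 4, 8, 3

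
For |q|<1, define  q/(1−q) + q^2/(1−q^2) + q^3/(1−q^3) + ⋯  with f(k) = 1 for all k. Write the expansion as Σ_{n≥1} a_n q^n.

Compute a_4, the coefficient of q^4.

a_4 = 3

[q^4] f(4)=1,f(2)=1,f(1)=1 ⇒ 3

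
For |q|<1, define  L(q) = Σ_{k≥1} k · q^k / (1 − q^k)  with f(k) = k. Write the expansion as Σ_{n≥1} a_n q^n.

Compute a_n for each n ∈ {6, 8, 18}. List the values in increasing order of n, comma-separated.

q^6  k|6↦f(k): 1:1 2:2 3:3 6:6  a_6=12
n=8: 1·8 2·4 4·2 8·1  f→[1+2+4+8]=15
d|18:{1,2,3,6,9,18}  Σf=1+2+3+6+9+18=39

12, 15, 39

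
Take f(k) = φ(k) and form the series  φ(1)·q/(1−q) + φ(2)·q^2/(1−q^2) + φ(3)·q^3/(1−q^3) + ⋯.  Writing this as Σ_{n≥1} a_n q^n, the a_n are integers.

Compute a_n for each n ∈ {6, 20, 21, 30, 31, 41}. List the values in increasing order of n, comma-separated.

d|6:{6,3,2,1}  Σφ=2+2+1+1=6
d|20:{1,2,4,5,10,20}  Σφ=1+1+2+4+4+8=20
q^21  k|21↦φ(k): 21:12 7:6 3:2 1:1  a_21=21
q^30  k|30↦φ(k): 1:1 2:1 3:2 5:4 6:2 10:4 15:8 30:8  a_30=30
n=31: 31·1 1·31  φ→[30+1]=31
n=41: 41·1 1·41  φ→[40+1]=41

6, 20, 21, 30, 31, 41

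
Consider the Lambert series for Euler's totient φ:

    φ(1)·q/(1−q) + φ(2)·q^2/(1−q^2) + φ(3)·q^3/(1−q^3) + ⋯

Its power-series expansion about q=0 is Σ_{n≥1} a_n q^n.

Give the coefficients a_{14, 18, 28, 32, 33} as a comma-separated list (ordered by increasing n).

n=14: 14·1 7·2 2·7 1·14  φ→[6+6+1+1]=14
d|18:{1,2,3,6,9,18}  Σφ=1+1+2+2+6+6=18
d|28:{28,14,7,4,2,1}  Σφ=12+6+6+2+1+1=28
[q^32] φ(32)=16,φ(16)=8,φ(8)=4,φ(4)=2,φ(2)=1,φ(1)=1 ⇒ 32
[q^33] φ(1)=1,φ(3)=2,φ(11)=10,φ(33)=20 ⇒ 33

14, 18, 28, 32, 33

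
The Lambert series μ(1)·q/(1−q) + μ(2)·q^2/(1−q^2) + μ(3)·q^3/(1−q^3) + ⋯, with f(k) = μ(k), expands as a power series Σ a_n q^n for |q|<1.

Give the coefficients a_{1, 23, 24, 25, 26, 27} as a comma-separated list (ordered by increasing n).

d|1:{1}  Σμ=1=1
[q^23] μ(23)=-1,μ(1)=1 ⇒ 0
n=24: 24·1 12·2 8·3 6·4 4·6 3·8 2·12 1·24  μ→[0+0+0+1+0+(-1)+(-1)+1]=0
n=25: 1·25 5·5 25·1  μ→[1+(-1)+0]=0
n=26: 26·1 13·2 2·13 1·26  μ→[1+(-1)+(-1)+1]=0
[q^27] μ(27)=0,μ(9)=0,μ(3)=-1,μ(1)=1 ⇒ 0

1, 0, 0, 0, 0, 0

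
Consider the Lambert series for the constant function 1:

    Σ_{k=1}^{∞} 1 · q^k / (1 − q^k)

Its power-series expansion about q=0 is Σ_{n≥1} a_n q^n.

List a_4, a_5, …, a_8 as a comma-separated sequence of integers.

[q^4] f(4)=1,f(2)=1,f(1)=1 ⇒ 3
d|5:{1,5}  Σf=1+1=2
[q^6] f(6)=1,f(3)=1,f(2)=1,f(1)=1 ⇒ 4
[q^7] f(1)=1,f(7)=1 ⇒ 2
n=8: 8·1 4·2 2·4 1·8  f→[1+1+1+1]=4

3, 2, 4, 2, 4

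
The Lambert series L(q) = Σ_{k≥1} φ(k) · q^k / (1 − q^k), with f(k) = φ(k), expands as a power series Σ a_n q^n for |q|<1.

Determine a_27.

n=27: 1·27 3·9 9·3 27·1  φ→[1+2+6+18]=27

a_27 = 27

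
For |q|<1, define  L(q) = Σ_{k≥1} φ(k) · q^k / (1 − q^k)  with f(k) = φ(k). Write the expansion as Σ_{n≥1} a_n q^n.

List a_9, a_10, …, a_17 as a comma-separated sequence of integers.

n=9: 1·9 3·3 9·1  φ→[1+2+6]=9
n=10: 1·10 2·5 5·2 10·1  φ→[1+1+4+4]=10
[q^11] φ(1)=1,φ(11)=10 ⇒ 11
q^12  k|12↦φ(k): 12:4 6:2 4:2 3:2 2:1 1:1  a_12=12
d|13:{13,1}  Σφ=12+1=13
n=14: 1·14 2·7 7·2 14·1  φ→[1+1+6+6]=14
n=15: 15·1 5·3 3·5 1·15  φ→[8+4+2+1]=15
q^16  k|16↦φ(k): 16:8 8:4 4:2 2:1 1:1  a_16=16
[q^17] φ(17)=16,φ(1)=1 ⇒ 17

9, 10, 11, 12, 13, 14, 15, 16, 17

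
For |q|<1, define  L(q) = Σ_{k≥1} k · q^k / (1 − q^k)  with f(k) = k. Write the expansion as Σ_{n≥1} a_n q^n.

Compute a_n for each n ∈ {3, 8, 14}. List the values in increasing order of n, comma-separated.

4, 15, 24

n=3: 3·1 1·3  f→[3+1]=4
q^8  k|8↦f(k): 8:8 4:4 2:2 1:1  a_8=15
[q^14] f(14)=14,f(7)=7,f(2)=2,f(1)=1 ⇒ 24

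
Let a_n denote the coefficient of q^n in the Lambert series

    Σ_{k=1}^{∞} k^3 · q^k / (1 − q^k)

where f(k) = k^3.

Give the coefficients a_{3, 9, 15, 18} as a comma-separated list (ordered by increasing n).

28, 757, 3528, 6813

q^3  k|3↦f(k): 1:1 3:27  a_3=28
n=9: 9·1 3·3 1·9  f→[729+27+1]=757
d|15:{1,3,5,15}  Σf=1+27+125+3375=3528
d|18:{1,2,3,6,9,18}  Σf=1+8+27+216+729+5832=6813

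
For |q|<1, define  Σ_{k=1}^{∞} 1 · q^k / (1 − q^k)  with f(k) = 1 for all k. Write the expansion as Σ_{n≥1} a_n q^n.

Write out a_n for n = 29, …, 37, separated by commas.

2, 8, 2, 6, 4, 4, 4, 9, 2

n=29: 29·1 1·29  f→[1+1]=2
[q^30] f(30)=1,f(15)=1,f(10)=1,f(6)=1,f(5)=1,f(3)=1,f(2)=1,f(1)=1 ⇒ 8
q^31  k|31↦f(k): 1:1 31:1  a_31=2
q^32  k|32↦f(k): 1:1 2:1 4:1 8:1 16:1 32:1  a_32=6
d|33:{1,3,11,33}  Σf=1+1+1+1=4
q^34  k|34↦f(k): 1:1 2:1 17:1 34:1  a_34=4
q^35  k|35↦f(k): 35:1 7:1 5:1 1:1  a_35=4
q^36  k|36↦f(k): 1:1 2:1 3:1 4:1 6:1 9:1 12:1 18:1 36:1  a_36=9
n=37: 1·37 37·1  f→[1+1]=2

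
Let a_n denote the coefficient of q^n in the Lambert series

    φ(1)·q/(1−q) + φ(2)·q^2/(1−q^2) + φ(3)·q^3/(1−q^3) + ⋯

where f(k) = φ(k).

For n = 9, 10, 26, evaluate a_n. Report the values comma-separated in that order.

d|9:{1,3,9}  Σφ=1+2+6=9
[q^10] φ(1)=1,φ(2)=1,φ(5)=4,φ(10)=4 ⇒ 10
[q^26] φ(26)=12,φ(13)=12,φ(2)=1,φ(1)=1 ⇒ 26

9, 10, 26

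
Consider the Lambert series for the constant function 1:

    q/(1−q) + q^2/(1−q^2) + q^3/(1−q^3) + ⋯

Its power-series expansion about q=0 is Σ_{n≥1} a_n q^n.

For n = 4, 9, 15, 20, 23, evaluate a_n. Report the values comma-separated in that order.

[q^4] f(4)=1,f(2)=1,f(1)=1 ⇒ 3
n=9: 9·1 3·3 1·9  f→[1+1+1]=3
[q^15] f(15)=1,f(5)=1,f(3)=1,f(1)=1 ⇒ 4
d|20:{1,2,4,5,10,20}  Σf=1+1+1+1+1+1=6
q^23  k|23↦f(k): 1:1 23:1  a_23=2

3, 3, 4, 6, 2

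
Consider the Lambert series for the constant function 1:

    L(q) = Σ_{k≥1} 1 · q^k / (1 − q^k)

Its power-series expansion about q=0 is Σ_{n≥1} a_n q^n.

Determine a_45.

a_45 = 6

d|45:{1,3,5,9,15,45}  Σf=1+1+1+1+1+1=6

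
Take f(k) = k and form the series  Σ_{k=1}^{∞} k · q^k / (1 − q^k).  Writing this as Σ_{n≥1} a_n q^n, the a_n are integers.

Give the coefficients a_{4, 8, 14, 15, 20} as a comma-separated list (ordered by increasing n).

d|4:{4,2,1}  Σf=4+2+1=7
d|8:{8,4,2,1}  Σf=8+4+2+1=15
[q^14] f(1)=1,f(2)=2,f(7)=7,f(14)=14 ⇒ 24
[q^15] f(15)=15,f(5)=5,f(3)=3,f(1)=1 ⇒ 24
[q^20] f(20)=20,f(10)=10,f(5)=5,f(4)=4,f(2)=2,f(1)=1 ⇒ 42

7, 15, 24, 24, 42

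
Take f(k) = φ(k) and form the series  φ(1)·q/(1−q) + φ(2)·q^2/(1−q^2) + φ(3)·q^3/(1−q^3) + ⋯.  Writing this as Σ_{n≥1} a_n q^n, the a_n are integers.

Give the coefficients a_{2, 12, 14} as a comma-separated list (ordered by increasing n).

n=2: 1·2 2·1  φ→[1+1]=2
[q^12] φ(12)=4,φ(6)=2,φ(4)=2,φ(3)=2,φ(2)=1,φ(1)=1 ⇒ 12
[q^14] φ(14)=6,φ(7)=6,φ(2)=1,φ(1)=1 ⇒ 14

2, 12, 14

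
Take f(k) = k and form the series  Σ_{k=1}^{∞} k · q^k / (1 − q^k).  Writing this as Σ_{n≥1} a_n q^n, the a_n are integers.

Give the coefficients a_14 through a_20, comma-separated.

24, 24, 31, 18, 39, 20, 42

n=14: 1·14 2·7 7·2 14·1  f→[1+2+7+14]=24
[q^15] f(15)=15,f(5)=5,f(3)=3,f(1)=1 ⇒ 24
[q^16] f(1)=1,f(2)=2,f(4)=4,f(8)=8,f(16)=16 ⇒ 31
[q^17] f(17)=17,f(1)=1 ⇒ 18
d|18:{18,9,6,3,2,1}  Σf=18+9+6+3+2+1=39
n=19: 19·1 1·19  f→[19+1]=20
n=20: 20·1 10·2 5·4 4·5 2·10 1·20  f→[20+10+5+4+2+1]=42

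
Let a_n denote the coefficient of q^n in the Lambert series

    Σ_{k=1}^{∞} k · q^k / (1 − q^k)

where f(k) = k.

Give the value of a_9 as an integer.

a_9 = 13

d|9:{9,3,1}  Σf=9+3+1=13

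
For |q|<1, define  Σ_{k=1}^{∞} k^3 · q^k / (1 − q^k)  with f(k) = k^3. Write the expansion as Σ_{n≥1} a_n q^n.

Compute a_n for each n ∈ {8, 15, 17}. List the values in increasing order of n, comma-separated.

585, 3528, 4914

d|8:{1,2,4,8}  Σf=1+8+64+512=585
[q^15] f(1)=1,f(3)=27,f(5)=125,f(15)=3375 ⇒ 3528
q^17  k|17↦f(k): 1:1 17:4913  a_17=4914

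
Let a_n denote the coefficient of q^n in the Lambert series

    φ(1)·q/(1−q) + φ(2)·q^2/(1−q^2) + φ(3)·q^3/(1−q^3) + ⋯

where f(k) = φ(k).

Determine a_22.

n=22: 22·1 11·2 2·11 1·22  φ→[10+10+1+1]=22

a_22 = 22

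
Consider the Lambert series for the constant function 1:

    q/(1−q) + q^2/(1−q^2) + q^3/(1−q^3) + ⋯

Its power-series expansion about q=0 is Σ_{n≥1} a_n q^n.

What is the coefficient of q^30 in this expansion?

a_30 = 8

d|30:{30,15,10,6,5,3,2,1}  Σf=1+1+1+1+1+1+1+1=8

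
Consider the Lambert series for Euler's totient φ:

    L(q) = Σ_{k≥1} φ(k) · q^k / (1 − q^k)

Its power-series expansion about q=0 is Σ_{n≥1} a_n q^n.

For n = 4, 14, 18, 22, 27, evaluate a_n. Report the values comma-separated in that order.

[q^4] φ(1)=1,φ(2)=1,φ(4)=2 ⇒ 4
d|14:{1,2,7,14}  Σφ=1+1+6+6=14
[q^18] φ(18)=6,φ(9)=6,φ(6)=2,φ(3)=2,φ(2)=1,φ(1)=1 ⇒ 18
q^22  k|22↦φ(k): 1:1 2:1 11:10 22:10  a_22=22
n=27: 27·1 9·3 3·9 1·27  φ→[18+6+2+1]=27

4, 14, 18, 22, 27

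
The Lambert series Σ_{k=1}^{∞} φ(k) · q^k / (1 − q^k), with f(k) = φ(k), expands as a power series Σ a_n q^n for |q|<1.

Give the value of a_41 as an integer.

[q^41] φ(41)=40,φ(1)=1 ⇒ 41

a_41 = 41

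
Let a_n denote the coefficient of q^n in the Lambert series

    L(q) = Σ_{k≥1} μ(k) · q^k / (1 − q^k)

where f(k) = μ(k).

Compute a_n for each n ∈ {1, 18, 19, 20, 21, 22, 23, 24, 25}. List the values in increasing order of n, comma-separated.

1, 0, 0, 0, 0, 0, 0, 0, 0

n=1: 1·1  μ→[1]=1
n=18: 1·18 2·9 3·6 6·3 9·2 18·1  μ→[1+(-1)+(-1)+1+0+0]=0
[q^19] μ(1)=1,μ(19)=-1 ⇒ 0
d|20:{1,2,4,5,10,20}  Σμ=1+(-1)+0+(-1)+1+0=0
d|21:{21,7,3,1}  Σμ=1+(-1)+(-1)+1=0
q^22  k|22↦μ(k): 22:1 11:-1 2:-1 1:1  a_22=0
n=23: 23·1 1·23  μ→[(-1)+1]=0
[q^24] μ(1)=1,μ(2)=-1,μ(3)=-1,μ(4)=0,μ(6)=1,μ(8)=0,μ(12)=0,μ(24)=0 ⇒ 0
d|25:{1,5,25}  Σμ=1+(-1)+0=0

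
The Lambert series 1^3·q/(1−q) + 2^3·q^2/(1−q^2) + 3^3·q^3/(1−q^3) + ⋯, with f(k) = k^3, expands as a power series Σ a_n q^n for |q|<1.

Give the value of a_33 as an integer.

n=33: 33·1 11·3 3·11 1·33  f→[35937+1331+27+1]=37296

a_33 = 37296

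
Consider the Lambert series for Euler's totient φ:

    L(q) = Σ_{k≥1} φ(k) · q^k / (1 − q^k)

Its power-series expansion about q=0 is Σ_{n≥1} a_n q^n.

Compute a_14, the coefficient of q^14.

[q^14] φ(1)=1,φ(2)=1,φ(7)=6,φ(14)=6 ⇒ 14

a_14 = 14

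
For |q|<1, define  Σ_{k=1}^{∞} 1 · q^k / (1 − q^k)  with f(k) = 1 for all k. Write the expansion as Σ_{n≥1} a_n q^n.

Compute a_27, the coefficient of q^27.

n=27: 27·1 9·3 3·9 1·27  f→[1+1+1+1]=4

a_27 = 4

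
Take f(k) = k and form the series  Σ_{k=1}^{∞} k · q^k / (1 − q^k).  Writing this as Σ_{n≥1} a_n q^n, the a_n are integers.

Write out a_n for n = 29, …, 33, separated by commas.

30, 72, 32, 63, 48

[q^29] f(29)=29,f(1)=1 ⇒ 30
d|30:{1,2,3,5,6,10,15,30}  Σf=1+2+3+5+6+10+15+30=72
d|31:{1,31}  Σf=1+31=32
q^32  k|32↦f(k): 1:1 2:2 4:4 8:8 16:16 32:32  a_32=63
[q^33] f(33)=33,f(11)=11,f(3)=3,f(1)=1 ⇒ 48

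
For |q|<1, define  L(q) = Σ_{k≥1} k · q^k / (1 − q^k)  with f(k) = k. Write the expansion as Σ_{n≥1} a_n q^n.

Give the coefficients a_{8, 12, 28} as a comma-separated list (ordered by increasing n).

[q^8] f(1)=1,f(2)=2,f(4)=4,f(8)=8 ⇒ 15
d|12:{12,6,4,3,2,1}  Σf=12+6+4+3+2+1=28
q^28  k|28↦f(k): 28:28 14:14 7:7 4:4 2:2 1:1  a_28=56

15, 28, 56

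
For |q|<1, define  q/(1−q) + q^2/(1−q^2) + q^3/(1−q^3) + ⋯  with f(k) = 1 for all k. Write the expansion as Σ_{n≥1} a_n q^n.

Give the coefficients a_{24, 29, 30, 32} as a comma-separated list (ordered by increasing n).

[q^24] f(1)=1,f(2)=1,f(3)=1,f(4)=1,f(6)=1,f(8)=1,f(12)=1,f(24)=1 ⇒ 8
[q^29] f(29)=1,f(1)=1 ⇒ 2
q^30  k|30↦f(k): 1:1 2:1 3:1 5:1 6:1 10:1 15:1 30:1  a_30=8
n=32: 32·1 16·2 8·4 4·8 2·16 1·32  f→[1+1+1+1+1+1]=6

8, 2, 8, 6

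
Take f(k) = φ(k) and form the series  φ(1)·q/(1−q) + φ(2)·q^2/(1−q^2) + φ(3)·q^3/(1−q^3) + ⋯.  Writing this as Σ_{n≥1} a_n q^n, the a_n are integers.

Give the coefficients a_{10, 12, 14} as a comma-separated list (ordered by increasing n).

q^10  k|10↦φ(k): 10:4 5:4 2:1 1:1  a_10=10
[q^12] φ(12)=4,φ(6)=2,φ(4)=2,φ(3)=2,φ(2)=1,φ(1)=1 ⇒ 12
d|14:{14,7,2,1}  Σφ=6+6+1+1=14

10, 12, 14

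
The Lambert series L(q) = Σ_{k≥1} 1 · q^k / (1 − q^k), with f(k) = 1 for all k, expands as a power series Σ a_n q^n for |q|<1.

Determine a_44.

a_44 = 6

n=44: 1·44 2·22 4·11 11·4 22·2 44·1  f→[1+1+1+1+1+1]=6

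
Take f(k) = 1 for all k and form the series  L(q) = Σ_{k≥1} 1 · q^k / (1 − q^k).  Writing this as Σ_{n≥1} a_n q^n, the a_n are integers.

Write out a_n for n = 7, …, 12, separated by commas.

2, 4, 3, 4, 2, 6

[q^7] f(1)=1,f(7)=1 ⇒ 2
q^8  k|8↦f(k): 1:1 2:1 4:1 8:1  a_8=4
n=9: 1·9 3·3 9·1  f→[1+1+1]=3
n=10: 1·10 2·5 5·2 10·1  f→[1+1+1+1]=4
n=11: 1·11 11·1  f→[1+1]=2
d|12:{12,6,4,3,2,1}  Σf=1+1+1+1+1+1=6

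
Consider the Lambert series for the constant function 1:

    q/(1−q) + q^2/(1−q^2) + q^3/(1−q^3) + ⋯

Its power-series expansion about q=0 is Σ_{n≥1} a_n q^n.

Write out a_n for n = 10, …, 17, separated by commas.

4, 2, 6, 2, 4, 4, 5, 2

n=10: 1·10 2·5 5·2 10·1  f→[1+1+1+1]=4
d|11:{11,1}  Σf=1+1=2
[q^12] f(12)=1,f(6)=1,f(4)=1,f(3)=1,f(2)=1,f(1)=1 ⇒ 6
d|13:{1,13}  Σf=1+1=2
d|14:{14,7,2,1}  Σf=1+1+1+1=4
[q^15] f(15)=1,f(5)=1,f(3)=1,f(1)=1 ⇒ 4
q^16  k|16↦f(k): 1:1 2:1 4:1 8:1 16:1  a_16=5
[q^17] f(17)=1,f(1)=1 ⇒ 2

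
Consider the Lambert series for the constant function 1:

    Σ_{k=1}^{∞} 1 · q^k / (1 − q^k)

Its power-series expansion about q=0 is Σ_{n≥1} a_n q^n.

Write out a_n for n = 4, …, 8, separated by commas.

3, 2, 4, 2, 4

[q^4] f(4)=1,f(2)=1,f(1)=1 ⇒ 3
d|5:{5,1}  Σf=1+1=2
q^6  k|6↦f(k): 6:1 3:1 2:1 1:1  a_6=4
n=7: 1·7 7·1  f→[1+1]=2
d|8:{1,2,4,8}  Σf=1+1+1+1=4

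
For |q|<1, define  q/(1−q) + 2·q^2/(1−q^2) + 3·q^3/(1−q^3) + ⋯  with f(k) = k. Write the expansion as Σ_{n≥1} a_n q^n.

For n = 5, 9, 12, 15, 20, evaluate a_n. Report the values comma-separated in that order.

6, 13, 28, 24, 42

n=5: 5·1 1·5  f→[5+1]=6
q^9  k|9↦f(k): 1:1 3:3 9:9  a_9=13
q^12  k|12↦f(k): 12:12 6:6 4:4 3:3 2:2 1:1  a_12=28
[q^15] f(1)=1,f(3)=3,f(5)=5,f(15)=15 ⇒ 24
[q^20] f(1)=1,f(2)=2,f(4)=4,f(5)=5,f(10)=10,f(20)=20 ⇒ 42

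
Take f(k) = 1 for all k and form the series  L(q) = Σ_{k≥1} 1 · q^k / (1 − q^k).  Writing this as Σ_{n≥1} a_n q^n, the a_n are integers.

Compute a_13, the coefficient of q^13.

a_13 = 2

[q^13] f(13)=1,f(1)=1 ⇒ 2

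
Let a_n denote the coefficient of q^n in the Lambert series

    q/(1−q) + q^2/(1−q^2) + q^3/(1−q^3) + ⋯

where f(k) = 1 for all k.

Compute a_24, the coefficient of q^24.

d|24:{24,12,8,6,4,3,2,1}  Σf=1+1+1+1+1+1+1+1=8

a_24 = 8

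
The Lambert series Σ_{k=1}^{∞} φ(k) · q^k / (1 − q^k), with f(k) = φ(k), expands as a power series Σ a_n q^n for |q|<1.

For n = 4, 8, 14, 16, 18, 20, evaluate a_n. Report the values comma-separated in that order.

n=4: 1·4 2·2 4·1  φ→[1+1+2]=4
d|8:{8,4,2,1}  Σφ=4+2+1+1=8
q^14  k|14↦φ(k): 14:6 7:6 2:1 1:1  a_14=14
n=16: 1·16 2·8 4·4 8·2 16·1  φ→[1+1+2+4+8]=16
d|18:{18,9,6,3,2,1}  Σφ=6+6+2+2+1+1=18
n=20: 1·20 2·10 4·5 5·4 10·2 20·1  φ→[1+1+2+4+4+8]=20

4, 8, 14, 16, 18, 20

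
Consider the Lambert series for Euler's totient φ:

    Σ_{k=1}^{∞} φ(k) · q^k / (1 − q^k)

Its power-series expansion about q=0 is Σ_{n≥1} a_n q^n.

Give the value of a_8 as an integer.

d|8:{8,4,2,1}  Σφ=4+2+1+1=8

a_8 = 8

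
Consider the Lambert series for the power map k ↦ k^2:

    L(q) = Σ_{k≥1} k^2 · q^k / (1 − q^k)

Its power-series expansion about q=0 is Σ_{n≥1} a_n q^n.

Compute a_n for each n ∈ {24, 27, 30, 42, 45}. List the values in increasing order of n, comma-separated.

850, 820, 1300, 2500, 2366

q^24  k|24↦f(k): 24:576 12:144 8:64 6:36 4:16 3:9 2:4 1:1  a_24=850
n=27: 1·27 3·9 9·3 27·1  f→[1+9+81+729]=820
d|30:{1,2,3,5,6,10,15,30}  Σf=1+4+9+25+36+100+225+900=1300
d|42:{1,2,3,6,7,14,21,42}  Σf=1+4+9+36+49+196+441+1764=2500
[q^45] f(45)=2025,f(15)=225,f(9)=81,f(5)=25,f(3)=9,f(1)=1 ⇒ 2366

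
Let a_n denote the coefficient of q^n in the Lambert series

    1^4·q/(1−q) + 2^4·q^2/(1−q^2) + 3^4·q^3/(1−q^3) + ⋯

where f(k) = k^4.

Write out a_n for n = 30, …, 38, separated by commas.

872644, 923522, 1118481, 1200644, 1419874, 1503652, 1813539, 1874162, 2215474

d|30:{30,15,10,6,5,3,2,1}  Σf=810000+50625+10000+1296+625+81+16+1=872644
n=31: 1·31 31·1  f→[1+923521]=923522
n=32: 32·1 16·2 8·4 4·8 2·16 1·32  f→[1048576+65536+4096+256+16+1]=1118481
n=33: 1·33 3·11 11·3 33·1  f→[1+81+14641+1185921]=1200644
[q^34] f(34)=1336336,f(17)=83521,f(2)=16,f(1)=1 ⇒ 1419874
q^35  k|35↦f(k): 35:1500625 7:2401 5:625 1:1  a_35=1503652
d|36:{36,18,12,9,6,4,3,2,1}  Σf=1679616+104976+20736+6561+1296+256+81+16+1=1813539
q^37  k|37↦f(k): 37:1874161 1:1  a_37=1874162
q^38  k|38↦f(k): 38:2085136 19:130321 2:16 1:1  a_38=2215474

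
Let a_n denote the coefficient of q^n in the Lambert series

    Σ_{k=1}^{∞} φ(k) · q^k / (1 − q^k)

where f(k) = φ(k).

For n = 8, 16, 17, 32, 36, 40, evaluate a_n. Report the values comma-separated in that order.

[q^8] φ(1)=1,φ(2)=1,φ(4)=2,φ(8)=4 ⇒ 8
[q^16] φ(16)=8,φ(8)=4,φ(4)=2,φ(2)=1,φ(1)=1 ⇒ 16
[q^17] φ(1)=1,φ(17)=16 ⇒ 17
q^32  k|32↦φ(k): 32:16 16:8 8:4 4:2 2:1 1:1  a_32=32
d|36:{36,18,12,9,6,4,3,2,1}  Σφ=12+6+4+6+2+2+2+1+1=36
[q^40] φ(1)=1,φ(2)=1,φ(4)=2,φ(5)=4,φ(8)=4,φ(10)=4,φ(20)=8,φ(40)=16 ⇒ 40

8, 16, 17, 32, 36, 40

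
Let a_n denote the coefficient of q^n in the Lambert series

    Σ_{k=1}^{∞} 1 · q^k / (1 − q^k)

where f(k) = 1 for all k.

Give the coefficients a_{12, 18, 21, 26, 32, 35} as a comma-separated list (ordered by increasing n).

6, 6, 4, 4, 6, 4

d|12:{1,2,3,4,6,12}  Σf=1+1+1+1+1+1=6
d|18:{1,2,3,6,9,18}  Σf=1+1+1+1+1+1=6
[q^21] f(1)=1,f(3)=1,f(7)=1,f(21)=1 ⇒ 4
d|26:{26,13,2,1}  Σf=1+1+1+1=4
[q^32] f(1)=1,f(2)=1,f(4)=1,f(8)=1,f(16)=1,f(32)=1 ⇒ 6
[q^35] f(1)=1,f(5)=1,f(7)=1,f(35)=1 ⇒ 4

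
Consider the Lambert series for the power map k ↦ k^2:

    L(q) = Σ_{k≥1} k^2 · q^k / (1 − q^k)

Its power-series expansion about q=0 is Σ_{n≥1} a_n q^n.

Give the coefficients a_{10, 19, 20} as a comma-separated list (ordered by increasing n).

130, 362, 546

q^10  k|10↦f(k): 1:1 2:4 5:25 10:100  a_10=130
d|19:{1,19}  Σf=1+361=362
n=20: 20·1 10·2 5·4 4·5 2·10 1·20  f→[400+100+25+16+4+1]=546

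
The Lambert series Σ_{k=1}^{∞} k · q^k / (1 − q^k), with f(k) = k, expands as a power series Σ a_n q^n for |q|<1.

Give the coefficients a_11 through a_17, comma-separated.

12, 28, 14, 24, 24, 31, 18

q^11  k|11↦f(k): 11:11 1:1  a_11=12
q^12  k|12↦f(k): 1:1 2:2 3:3 4:4 6:6 12:12  a_12=28
[q^13] f(13)=13,f(1)=1 ⇒ 14
q^14  k|14↦f(k): 14:14 7:7 2:2 1:1  a_14=24
[q^15] f(15)=15,f(5)=5,f(3)=3,f(1)=1 ⇒ 24
[q^16] f(16)=16,f(8)=8,f(4)=4,f(2)=2,f(1)=1 ⇒ 31
n=17: 17·1 1·17  f→[17+1]=18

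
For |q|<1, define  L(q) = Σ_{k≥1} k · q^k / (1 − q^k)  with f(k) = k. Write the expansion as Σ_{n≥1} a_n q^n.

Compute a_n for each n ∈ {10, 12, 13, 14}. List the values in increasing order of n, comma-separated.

18, 28, 14, 24

q^10  k|10↦f(k): 1:1 2:2 5:5 10:10  a_10=18
[q^12] f(1)=1,f(2)=2,f(3)=3,f(4)=4,f(6)=6,f(12)=12 ⇒ 28
n=13: 13·1 1·13  f→[13+1]=14
q^14  k|14↦f(k): 14:14 7:7 2:2 1:1  a_14=24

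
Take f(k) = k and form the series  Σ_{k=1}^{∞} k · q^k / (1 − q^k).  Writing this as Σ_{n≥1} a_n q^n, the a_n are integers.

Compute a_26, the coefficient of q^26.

q^26  k|26↦f(k): 26:26 13:13 2:2 1:1  a_26=42

a_26 = 42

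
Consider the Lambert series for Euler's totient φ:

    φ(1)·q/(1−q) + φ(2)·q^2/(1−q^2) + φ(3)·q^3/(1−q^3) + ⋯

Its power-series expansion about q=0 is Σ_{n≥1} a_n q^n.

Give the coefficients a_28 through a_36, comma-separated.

n=28: 28·1 14·2 7·4 4·7 2·14 1·28  φ→[12+6+6+2+1+1]=28
q^29  k|29↦φ(k): 1:1 29:28  a_29=29
n=30: 30·1 15·2 10·3 6·5 5·6 3·10 2·15 1·30  φ→[8+8+4+2+4+2+1+1]=30
[q^31] φ(31)=30,φ(1)=1 ⇒ 31
n=32: 32·1 16·2 8·4 4·8 2·16 1·32  φ→[16+8+4+2+1+1]=32
n=33: 33·1 11·3 3·11 1·33  φ→[20+10+2+1]=33
n=34: 34·1 17·2 2·17 1·34  φ→[16+16+1+1]=34
[q^35] φ(35)=24,φ(7)=6,φ(5)=4,φ(1)=1 ⇒ 35
q^36  k|36↦φ(k): 1:1 2:1 3:2 4:2 6:2 9:6 12:4 18:6 36:12  a_36=36

28, 29, 30, 31, 32, 33, 34, 35, 36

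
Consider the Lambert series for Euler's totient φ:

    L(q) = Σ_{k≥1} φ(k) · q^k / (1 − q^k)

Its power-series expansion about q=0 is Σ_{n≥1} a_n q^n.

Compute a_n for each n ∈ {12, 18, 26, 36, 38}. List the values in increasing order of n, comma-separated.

n=12: 1·12 2·6 3·4 4·3 6·2 12·1  φ→[1+1+2+2+2+4]=12
[q^18] φ(18)=6,φ(9)=6,φ(6)=2,φ(3)=2,φ(2)=1,φ(1)=1 ⇒ 18
d|26:{1,2,13,26}  Σφ=1+1+12+12=26
d|36:{1,2,3,4,6,9,12,18,36}  Σφ=1+1+2+2+2+6+4+6+12=36
[q^38] φ(38)=18,φ(19)=18,φ(2)=1,φ(1)=1 ⇒ 38

12, 18, 26, 36, 38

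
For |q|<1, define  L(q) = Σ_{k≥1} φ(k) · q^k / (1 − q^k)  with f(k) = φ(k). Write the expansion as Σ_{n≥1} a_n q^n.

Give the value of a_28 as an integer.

n=28: 1·28 2·14 4·7 7·4 14·2 28·1  φ→[1+1+2+6+6+12]=28

a_28 = 28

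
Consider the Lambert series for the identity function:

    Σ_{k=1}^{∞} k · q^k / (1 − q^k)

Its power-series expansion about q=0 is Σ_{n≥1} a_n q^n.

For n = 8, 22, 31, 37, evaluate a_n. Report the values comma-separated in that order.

n=8: 8·1 4·2 2·4 1·8  f→[8+4+2+1]=15
[q^22] f(1)=1,f(2)=2,f(11)=11,f(22)=22 ⇒ 36
q^31  k|31↦f(k): 31:31 1:1  a_31=32
q^37  k|37↦f(k): 37:37 1:1  a_37=38

15, 36, 32, 38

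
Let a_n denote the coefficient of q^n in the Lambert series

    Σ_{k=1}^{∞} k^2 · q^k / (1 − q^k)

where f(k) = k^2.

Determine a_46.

n=46: 1·46 2·23 23·2 46·1  f→[1+4+529+2116]=2650

a_46 = 2650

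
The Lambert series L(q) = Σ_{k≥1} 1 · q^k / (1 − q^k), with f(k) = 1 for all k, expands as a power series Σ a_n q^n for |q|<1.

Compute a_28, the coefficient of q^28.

a_28 = 6

n=28: 1·28 2·14 4·7 7·4 14·2 28·1  f→[1+1+1+1+1+1]=6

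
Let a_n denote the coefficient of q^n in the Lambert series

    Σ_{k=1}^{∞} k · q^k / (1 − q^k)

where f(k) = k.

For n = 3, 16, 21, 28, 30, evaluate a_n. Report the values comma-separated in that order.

4, 31, 32, 56, 72

d|3:{1,3}  Σf=1+3=4
d|16:{1,2,4,8,16}  Σf=1+2+4+8+16=31
q^21  k|21↦f(k): 1:1 3:3 7:7 21:21  a_21=32
[q^28] f(1)=1,f(2)=2,f(4)=4,f(7)=7,f(14)=14,f(28)=28 ⇒ 56
d|30:{1,2,3,5,6,10,15,30}  Σf=1+2+3+5+6+10+15+30=72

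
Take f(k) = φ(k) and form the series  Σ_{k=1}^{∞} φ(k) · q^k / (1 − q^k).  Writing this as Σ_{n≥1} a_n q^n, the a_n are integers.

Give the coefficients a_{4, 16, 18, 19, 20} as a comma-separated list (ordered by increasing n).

d|4:{4,2,1}  Σφ=2+1+1=4
d|16:{16,8,4,2,1}  Σφ=8+4+2+1+1=16
n=18: 1·18 2·9 3·6 6·3 9·2 18·1  φ→[1+1+2+2+6+6]=18
n=19: 19·1 1·19  φ→[18+1]=19
[q^20] φ(20)=8,φ(10)=4,φ(5)=4,φ(4)=2,φ(2)=1,φ(1)=1 ⇒ 20

4, 16, 18, 19, 20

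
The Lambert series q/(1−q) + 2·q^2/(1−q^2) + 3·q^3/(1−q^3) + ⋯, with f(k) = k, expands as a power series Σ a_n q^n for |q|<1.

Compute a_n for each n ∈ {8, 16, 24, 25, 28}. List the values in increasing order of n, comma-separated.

n=8: 1·8 2·4 4·2 8·1  f→[1+2+4+8]=15
[q^16] f(1)=1,f(2)=2,f(4)=4,f(8)=8,f(16)=16 ⇒ 31
d|24:{1,2,3,4,6,8,12,24}  Σf=1+2+3+4+6+8+12+24=60
d|25:{1,5,25}  Σf=1+5+25=31
q^28  k|28↦f(k): 1:1 2:2 4:4 7:7 14:14 28:28  a_28=56

15, 31, 60, 31, 56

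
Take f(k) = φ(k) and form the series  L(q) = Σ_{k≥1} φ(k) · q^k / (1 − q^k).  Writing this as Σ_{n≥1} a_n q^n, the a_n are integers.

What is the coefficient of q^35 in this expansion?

n=35: 1·35 5·7 7·5 35·1  φ→[1+4+6+24]=35

a_35 = 35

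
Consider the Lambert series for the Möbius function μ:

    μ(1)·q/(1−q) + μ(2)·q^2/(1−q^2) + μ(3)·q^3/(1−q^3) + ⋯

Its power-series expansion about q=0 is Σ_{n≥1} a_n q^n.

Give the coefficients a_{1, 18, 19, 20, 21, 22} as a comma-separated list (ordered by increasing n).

1, 0, 0, 0, 0, 0

q^1  k|1↦μ(k): 1:1  a_1=1
q^18  k|18↦μ(k): 18:0 9:0 6:1 3:-1 2:-1 1:1  a_18=0
d|19:{1,19}  Σμ=1+(-1)=0
[q^20] μ(1)=1,μ(2)=-1,μ(4)=0,μ(5)=-1,μ(10)=1,μ(20)=0 ⇒ 0
[q^21] μ(1)=1,μ(3)=-1,μ(7)=-1,μ(21)=1 ⇒ 0
[q^22] μ(1)=1,μ(2)=-1,μ(11)=-1,μ(22)=1 ⇒ 0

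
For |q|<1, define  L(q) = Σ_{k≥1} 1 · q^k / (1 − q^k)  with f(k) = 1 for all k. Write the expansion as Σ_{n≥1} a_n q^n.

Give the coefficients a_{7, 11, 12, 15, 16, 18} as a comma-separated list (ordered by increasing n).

n=7: 1·7 7·1  f→[1+1]=2
[q^11] f(11)=1,f(1)=1 ⇒ 2
n=12: 12·1 6·2 4·3 3·4 2·6 1·12  f→[1+1+1+1+1+1]=6
n=15: 15·1 5·3 3·5 1·15  f→[1+1+1+1]=4
n=16: 16·1 8·2 4·4 2·8 1·16  f→[1+1+1+1+1]=5
d|18:{1,2,3,6,9,18}  Σf=1+1+1+1+1+1=6

2, 2, 6, 4, 5, 6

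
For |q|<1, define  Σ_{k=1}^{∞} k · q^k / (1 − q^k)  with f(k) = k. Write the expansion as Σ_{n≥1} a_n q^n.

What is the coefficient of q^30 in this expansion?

[q^30] f(30)=30,f(15)=15,f(10)=10,f(6)=6,f(5)=5,f(3)=3,f(2)=2,f(1)=1 ⇒ 72

a_30 = 72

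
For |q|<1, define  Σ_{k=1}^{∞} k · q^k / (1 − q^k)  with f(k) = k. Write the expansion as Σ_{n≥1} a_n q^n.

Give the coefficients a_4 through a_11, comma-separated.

d|4:{1,2,4}  Σf=1+2+4=7
d|5:{1,5}  Σf=1+5=6
n=6: 1·6 2·3 3·2 6·1  f→[1+2+3+6]=12
q^7  k|7↦f(k): 1:1 7:7  a_7=8
d|8:{1,2,4,8}  Σf=1+2+4+8=15
n=9: 9·1 3·3 1·9  f→[9+3+1]=13
n=10: 10·1 5·2 2·5 1·10  f→[10+5+2+1]=18
q^11  k|11↦f(k): 11:11 1:1  a_11=12

7, 6, 12, 8, 15, 13, 18, 12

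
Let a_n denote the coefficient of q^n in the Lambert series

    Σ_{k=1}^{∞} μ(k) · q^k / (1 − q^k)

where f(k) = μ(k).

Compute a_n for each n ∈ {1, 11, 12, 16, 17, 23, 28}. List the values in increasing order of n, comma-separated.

1, 0, 0, 0, 0, 0, 0

[q^1] μ(1)=1 ⇒ 1
n=11: 11·1 1·11  μ→[(-1)+1]=0
[q^12] μ(12)=0,μ(6)=1,μ(4)=0,μ(3)=-1,μ(2)=-1,μ(1)=1 ⇒ 0
q^16  k|16↦μ(k): 1:1 2:-1 4:0 8:0 16:0  a_16=0
q^17  k|17↦μ(k): 1:1 17:-1  a_17=0
[q^23] μ(23)=-1,μ(1)=1 ⇒ 0
n=28: 28·1 14·2 7·4 4·7 2·14 1·28  μ→[0+1+(-1)+0+(-1)+1]=0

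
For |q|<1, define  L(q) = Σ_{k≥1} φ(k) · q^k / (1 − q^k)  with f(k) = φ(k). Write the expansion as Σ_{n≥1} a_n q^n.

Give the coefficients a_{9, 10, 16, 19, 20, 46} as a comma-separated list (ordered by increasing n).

d|9:{1,3,9}  Σφ=1+2+6=9
d|10:{10,5,2,1}  Σφ=4+4+1+1=10
q^16  k|16↦φ(k): 1:1 2:1 4:2 8:4 16:8  a_16=16
[q^19] φ(1)=1,φ(19)=18 ⇒ 19
[q^20] φ(1)=1,φ(2)=1,φ(4)=2,φ(5)=4,φ(10)=4,φ(20)=8 ⇒ 20
d|46:{1,2,23,46}  Σφ=1+1+22+22=46

9, 10, 16, 19, 20, 46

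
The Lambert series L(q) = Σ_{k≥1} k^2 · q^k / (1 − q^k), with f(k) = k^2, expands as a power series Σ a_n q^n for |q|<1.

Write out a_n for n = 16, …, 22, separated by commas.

n=16: 1·16 2·8 4·4 8·2 16·1  f→[1+4+16+64+256]=341
q^17  k|17↦f(k): 17:289 1:1  a_17=290
n=18: 18·1 9·2 6·3 3·6 2·9 1·18  f→[324+81+36+9+4+1]=455
[q^19] f(19)=361,f(1)=1 ⇒ 362
d|20:{20,10,5,4,2,1}  Σf=400+100+25+16+4+1=546
[q^21] f(1)=1,f(3)=9,f(7)=49,f(21)=441 ⇒ 500
n=22: 22·1 11·2 2·11 1·22  f→[484+121+4+1]=610

341, 290, 455, 362, 546, 500, 610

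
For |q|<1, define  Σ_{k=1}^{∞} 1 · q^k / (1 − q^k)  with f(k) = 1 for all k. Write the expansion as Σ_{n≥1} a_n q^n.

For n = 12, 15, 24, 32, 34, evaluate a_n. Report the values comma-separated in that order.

n=12: 1·12 2·6 3·4 4·3 6·2 12·1  f→[1+1+1+1+1+1]=6
n=15: 15·1 5·3 3·5 1·15  f→[1+1+1+1]=4
q^24  k|24↦f(k): 24:1 12:1 8:1 6:1 4:1 3:1 2:1 1:1  a_24=8
n=32: 32·1 16·2 8·4 4·8 2·16 1·32  f→[1+1+1+1+1+1]=6
[q^34] f(1)=1,f(2)=1,f(17)=1,f(34)=1 ⇒ 4

6, 4, 8, 6, 4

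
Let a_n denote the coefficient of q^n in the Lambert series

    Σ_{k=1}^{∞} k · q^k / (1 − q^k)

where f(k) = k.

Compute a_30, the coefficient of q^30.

a_30 = 72

q^30  k|30↦f(k): 1:1 2:2 3:3 5:5 6:6 10:10 15:15 30:30  a_30=72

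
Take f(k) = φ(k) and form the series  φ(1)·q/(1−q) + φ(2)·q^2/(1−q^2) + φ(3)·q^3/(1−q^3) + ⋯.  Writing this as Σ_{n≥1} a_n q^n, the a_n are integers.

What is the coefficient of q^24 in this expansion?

d|24:{1,2,3,4,6,8,12,24}  Σφ=1+1+2+2+2+4+4+8=24

a_24 = 24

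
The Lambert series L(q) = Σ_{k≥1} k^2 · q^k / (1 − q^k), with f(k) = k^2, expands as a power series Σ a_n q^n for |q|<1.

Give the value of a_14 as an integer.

[q^14] f(1)=1,f(2)=4,f(7)=49,f(14)=196 ⇒ 250

a_14 = 250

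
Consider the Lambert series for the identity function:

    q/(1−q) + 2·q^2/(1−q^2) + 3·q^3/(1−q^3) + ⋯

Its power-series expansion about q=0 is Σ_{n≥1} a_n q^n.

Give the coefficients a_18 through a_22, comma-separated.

39, 20, 42, 32, 36

n=18: 18·1 9·2 6·3 3·6 2·9 1·18  f→[18+9+6+3+2+1]=39
d|19:{19,1}  Σf=19+1=20
[q^20] f(1)=1,f(2)=2,f(4)=4,f(5)=5,f(10)=10,f(20)=20 ⇒ 42
[q^21] f(1)=1,f(3)=3,f(7)=7,f(21)=21 ⇒ 32
d|22:{22,11,2,1}  Σf=22+11+2+1=36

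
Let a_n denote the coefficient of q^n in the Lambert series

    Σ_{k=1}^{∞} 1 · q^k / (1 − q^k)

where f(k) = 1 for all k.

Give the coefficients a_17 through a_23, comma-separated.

2, 6, 2, 6, 4, 4, 2

d|17:{1,17}  Σf=1+1=2
[q^18] f(18)=1,f(9)=1,f(6)=1,f(3)=1,f(2)=1,f(1)=1 ⇒ 6
q^19  k|19↦f(k): 1:1 19:1  a_19=2
n=20: 1·20 2·10 4·5 5·4 10·2 20·1  f→[1+1+1+1+1+1]=6
n=21: 21·1 7·3 3·7 1·21  f→[1+1+1+1]=4
n=22: 22·1 11·2 2·11 1·22  f→[1+1+1+1]=4
n=23: 23·1 1·23  f→[1+1]=2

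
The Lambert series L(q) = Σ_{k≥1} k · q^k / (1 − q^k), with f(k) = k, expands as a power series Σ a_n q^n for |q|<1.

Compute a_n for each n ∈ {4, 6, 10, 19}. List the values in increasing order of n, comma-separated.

d|4:{4,2,1}  Σf=4+2+1=7
q^6  k|6↦f(k): 6:6 3:3 2:2 1:1  a_6=12
d|10:{1,2,5,10}  Σf=1+2+5+10=18
[q^19] f(19)=19,f(1)=1 ⇒ 20

7, 12, 18, 20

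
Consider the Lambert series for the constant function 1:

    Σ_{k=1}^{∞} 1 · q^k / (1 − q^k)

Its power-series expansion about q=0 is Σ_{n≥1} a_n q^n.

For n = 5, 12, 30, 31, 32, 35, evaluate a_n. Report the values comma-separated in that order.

2, 6, 8, 2, 6, 4

q^5  k|5↦f(k): 5:1 1:1  a_5=2
d|12:{12,6,4,3,2,1}  Σf=1+1+1+1+1+1=6
q^30  k|30↦f(k): 30:1 15:1 10:1 6:1 5:1 3:1 2:1 1:1  a_30=8
n=31: 1·31 31·1  f→[1+1]=2
[q^32] f(32)=1,f(16)=1,f(8)=1,f(4)=1,f(2)=1,f(1)=1 ⇒ 6
[q^35] f(1)=1,f(5)=1,f(7)=1,f(35)=1 ⇒ 4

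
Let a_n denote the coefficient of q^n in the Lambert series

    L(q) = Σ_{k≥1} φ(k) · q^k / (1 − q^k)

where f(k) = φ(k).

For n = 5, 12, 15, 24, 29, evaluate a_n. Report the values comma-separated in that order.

n=5: 1·5 5·1  φ→[1+4]=5
q^12  k|12↦φ(k): 12:4 6:2 4:2 3:2 2:1 1:1  a_12=12
q^15  k|15↦φ(k): 1:1 3:2 5:4 15:8  a_15=15
[q^24] φ(1)=1,φ(2)=1,φ(3)=2,φ(4)=2,φ(6)=2,φ(8)=4,φ(12)=4,φ(24)=8 ⇒ 24
[q^29] φ(1)=1,φ(29)=28 ⇒ 29

5, 12, 15, 24, 29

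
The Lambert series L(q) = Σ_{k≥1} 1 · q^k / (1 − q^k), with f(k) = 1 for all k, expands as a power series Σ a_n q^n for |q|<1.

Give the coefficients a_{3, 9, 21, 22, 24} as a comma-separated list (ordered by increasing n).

2, 3, 4, 4, 8

[q^3] f(1)=1,f(3)=1 ⇒ 2
[q^9] f(1)=1,f(3)=1,f(9)=1 ⇒ 3
d|21:{21,7,3,1}  Σf=1+1+1+1=4
[q^22] f(1)=1,f(2)=1,f(11)=1,f(22)=1 ⇒ 4
n=24: 24·1 12·2 8·3 6·4 4·6 3·8 2·12 1·24  f→[1+1+1+1+1+1+1+1]=8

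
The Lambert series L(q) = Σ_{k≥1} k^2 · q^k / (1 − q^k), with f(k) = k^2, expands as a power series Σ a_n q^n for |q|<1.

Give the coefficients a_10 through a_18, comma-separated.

130, 122, 210, 170, 250, 260, 341, 290, 455

q^10  k|10↦f(k): 10:100 5:25 2:4 1:1  a_10=130
[q^11] f(11)=121,f(1)=1 ⇒ 122
n=12: 1·12 2·6 3·4 4·3 6·2 12·1  f→[1+4+9+16+36+144]=210
n=13: 13·1 1·13  f→[169+1]=170
n=14: 14·1 7·2 2·7 1·14  f→[196+49+4+1]=250
d|15:{1,3,5,15}  Σf=1+9+25+225=260
d|16:{1,2,4,8,16}  Σf=1+4+16+64+256=341
q^17  k|17↦f(k): 1:1 17:289  a_17=290
[q^18] f(18)=324,f(9)=81,f(6)=36,f(3)=9,f(2)=4,f(1)=1 ⇒ 455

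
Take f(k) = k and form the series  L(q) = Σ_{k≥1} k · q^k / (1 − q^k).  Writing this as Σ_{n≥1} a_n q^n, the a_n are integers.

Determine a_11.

a_11 = 12

q^11  k|11↦f(k): 1:1 11:11  a_11=12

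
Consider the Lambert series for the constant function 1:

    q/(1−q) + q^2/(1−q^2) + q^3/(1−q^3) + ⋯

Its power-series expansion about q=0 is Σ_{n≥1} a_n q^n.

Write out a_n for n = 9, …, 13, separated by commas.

[q^9] f(9)=1,f(3)=1,f(1)=1 ⇒ 3
q^10  k|10↦f(k): 10:1 5:1 2:1 1:1  a_10=4
q^11  k|11↦f(k): 1:1 11:1  a_11=2
q^12  k|12↦f(k): 12:1 6:1 4:1 3:1 2:1 1:1  a_12=6
n=13: 1·13 13·1  f→[1+1]=2

3, 4, 2, 6, 2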